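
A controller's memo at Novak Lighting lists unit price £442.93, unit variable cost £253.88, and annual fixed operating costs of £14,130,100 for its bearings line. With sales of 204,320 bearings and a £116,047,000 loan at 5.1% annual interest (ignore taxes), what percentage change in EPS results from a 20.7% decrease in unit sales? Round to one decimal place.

Contribution at this volume is 204,320 × £189.05 = £38,626,696.00.
Operating income = contribution − fixed costs = £38,626,696.00 − £14,130,100 = £24,496,596.00.
After interest of £5,918,397.00, pre-tax earnings = £18,578,199.00.
DCL = total CM / (EBIT − I) = £38,626,696.00 / £18,578,199.00 = 2.0791.
%ΔEPS = DCL × %ΔSales = 2.0791 × -20.7% = -43.0%.

-43.0%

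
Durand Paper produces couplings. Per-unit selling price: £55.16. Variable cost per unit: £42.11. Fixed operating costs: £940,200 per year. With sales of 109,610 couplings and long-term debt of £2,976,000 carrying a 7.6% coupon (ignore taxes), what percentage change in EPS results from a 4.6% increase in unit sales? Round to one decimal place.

+24.9%

Contribution at this volume is 109,610 × £13.05 = £1,430,410.50.
Operating income = contribution − fixed costs = £1,430,410.50 − £940,200 = £490,210.50.
After interest of £226,176.00, pre-tax earnings = £264,034.50.
Degree of combined leverage = contribution ÷ (EBIT − I) = £1,430,410.50 ÷ £264,034.50 = 5.4175.
EPS therefore changes by 5.4175 × (+4.6%) = +24.9%.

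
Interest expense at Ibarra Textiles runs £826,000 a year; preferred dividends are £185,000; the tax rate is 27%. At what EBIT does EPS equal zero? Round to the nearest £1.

£1,079,425

Grossing the preferred dividend up to pre-tax terms: £185,000 / (1 − 0.27) = £253,424.66.
Financial break-even EBIT = interest + D_p ÷ (1 − t) = £826,000 + £253,424.66 = £1,079,424.66.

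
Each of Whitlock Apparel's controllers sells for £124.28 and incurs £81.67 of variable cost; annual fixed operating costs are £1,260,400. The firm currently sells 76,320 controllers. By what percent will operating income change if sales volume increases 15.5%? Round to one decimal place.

+25.3%

Total contribution margin = 76,320 × £42.61 = £3,251,995.20.
Operating income = contribution − fixed costs = £3,251,995.20 − £1,260,400 = £1,991,595.20.
Degree of operating leverage = £3,251,995.20 / £1,991,595.20 = 1.6329.
So EBIT moves 1.6329 × (+15.5%) = +25.3%.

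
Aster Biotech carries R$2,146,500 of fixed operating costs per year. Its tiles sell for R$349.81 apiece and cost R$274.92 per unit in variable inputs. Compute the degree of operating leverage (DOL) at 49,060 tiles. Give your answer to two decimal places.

2.41

Total contribution margin = 49,060 × R$74.89 = R$3,674,103.40.
Operating income = contribution − fixed costs = R$3,674,103.40 − R$2,146,500 = R$1,527,603.40.
So DOL = total CM / EBIT = R$3,674,103.40 / R$1,527,603.40 = 2.4051.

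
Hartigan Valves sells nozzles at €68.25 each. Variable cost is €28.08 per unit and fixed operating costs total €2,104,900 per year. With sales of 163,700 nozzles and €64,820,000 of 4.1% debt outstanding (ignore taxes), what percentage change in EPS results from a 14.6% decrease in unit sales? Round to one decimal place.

Total contribution margin = 163,700 × €40.17 = €6,575,829.00.
EBIT = €6,575,829.00 − €2,104,900 = €4,470,929.00.
After interest of €2,657,620.00, pre-tax earnings = €1,813,309.00.
DCL = total CM / (EBIT − I) = €6,575,829.00 / €1,813,309.00 = 3.6264.
%ΔEPS = DCL × %ΔSales = 3.6264 × -14.6% = -52.9%.

-52.9%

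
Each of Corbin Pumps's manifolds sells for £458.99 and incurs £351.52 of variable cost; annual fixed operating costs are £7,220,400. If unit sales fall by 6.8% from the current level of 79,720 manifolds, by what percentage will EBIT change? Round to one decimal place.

-43.2%

At 79,720 units, contribution = 79,720 × £107.47 = £8,567,508.40.
EBIT = £8,567,508.40 − £7,220,400 = £1,347,108.40.
So DOL = total CM / EBIT = £8,567,508.40 / £1,347,108.40 = 6.3599.
%ΔEBIT = DOL × %ΔSales = 6.3599 × -6.8% = -43.2%.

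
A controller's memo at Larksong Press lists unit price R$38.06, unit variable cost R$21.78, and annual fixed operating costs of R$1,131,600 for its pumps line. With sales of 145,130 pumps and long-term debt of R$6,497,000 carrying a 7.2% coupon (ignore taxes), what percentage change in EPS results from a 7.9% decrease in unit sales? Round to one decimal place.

At 145,130 units, contribution = 145,130 × R$16.28 = R$2,362,716.40.
Subtracting fixed costs: EBIT = R$2,362,716.40 − R$1,131,600 = R$1,231,116.40.
Interest = R$467,784.00, so EBIT − I = R$763,332.40.
DCL = total CM / (EBIT − I) = R$2,362,716.40 / R$763,332.40 = 3.0953.
%ΔEPS = DCL × %ΔSales = 3.0953 × -7.9% = -24.5%.

-24.5%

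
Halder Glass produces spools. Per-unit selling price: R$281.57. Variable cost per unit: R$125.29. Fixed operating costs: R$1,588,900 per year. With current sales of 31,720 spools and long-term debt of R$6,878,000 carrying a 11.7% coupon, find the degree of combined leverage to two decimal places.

1.93

Total contribution margin = 31,720 × R$156.28 = R$4,957,201.60.
Subtracting fixed costs: EBIT = R$4,957,201.60 − R$1,588,900 = R$3,368,301.60. Interest = R$804,726.00, so EBIT − I = R$2,563,575.60.
Degree of total leverage = total CM / (EBIT − interest) = R$4,957,201.60 / R$2,563,575.60 = 1.9337.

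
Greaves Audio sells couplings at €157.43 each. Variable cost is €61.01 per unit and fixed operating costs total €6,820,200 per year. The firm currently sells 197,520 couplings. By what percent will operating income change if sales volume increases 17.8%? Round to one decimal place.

Contribution at this volume is 197,520 × €96.42 = €19,044,878.40.
Subtracting fixed costs: EBIT = €19,044,878.40 − €6,820,200 = €12,224,678.40.
DOL = contribution ÷ EBIT = €19,044,878.40 ÷ €12,224,678.40 = 1.5579.
%ΔEBIT = DOL × %ΔSales = 1.5579 × +17.8% = +27.7%.

+27.7%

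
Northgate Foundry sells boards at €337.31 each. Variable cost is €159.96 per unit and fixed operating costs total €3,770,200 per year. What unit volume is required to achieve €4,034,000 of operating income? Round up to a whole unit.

44,005 boards

Each unit contributes €337.31 − €159.96 = €177.35.
Units = (FC + target) / CM = (€3,770,200 + €4,034,000) / €177.35 = 44,004.51, so 44,005 boards.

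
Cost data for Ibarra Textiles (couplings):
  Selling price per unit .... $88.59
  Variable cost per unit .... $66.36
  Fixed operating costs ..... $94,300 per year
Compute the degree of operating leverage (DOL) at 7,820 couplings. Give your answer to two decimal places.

2.19

At 7,820 units, contribution = 7,820 × $22.23 = $173,838.60.
Operating income = contribution − fixed costs = $173,838.60 − $94,300 = $79,538.60.
Degree of operating leverage = $173,838.60 / $79,538.60 = 2.1856.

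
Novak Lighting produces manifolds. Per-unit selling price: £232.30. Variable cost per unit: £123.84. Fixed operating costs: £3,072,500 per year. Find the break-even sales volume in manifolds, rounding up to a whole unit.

28,329 manifolds

Unit CM = price − variable cost = £232.30 − £123.84 = £108.46.
Break-even volume = fixed costs ÷ CM per unit = £3,072,500 ÷ £108.46 = 28,328.42, so 28,329 manifolds.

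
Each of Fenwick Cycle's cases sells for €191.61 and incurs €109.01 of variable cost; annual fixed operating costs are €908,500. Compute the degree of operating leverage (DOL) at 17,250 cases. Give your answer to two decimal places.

Contribution at this volume is 17,250 × €82.60 = €1,424,850.00.
Subtracting fixed costs: EBIT = €1,424,850.00 − €908,500 = €516,350.00.
Degree of operating leverage = €1,424,850.00 / €516,350.00 = 2.7595.

2.76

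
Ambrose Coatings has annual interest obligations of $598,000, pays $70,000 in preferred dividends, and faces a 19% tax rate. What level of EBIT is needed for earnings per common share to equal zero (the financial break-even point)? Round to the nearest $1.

Preferred dividends are paid after tax, so their pre-tax equivalent is $70,000 ÷ (1 − 0.19) = $86,419.75.
EPS = 0 when EBIT covers interest plus the pre-tax preferred burden: $598,000 + $86,419.75 = $684,419.75.

$684,420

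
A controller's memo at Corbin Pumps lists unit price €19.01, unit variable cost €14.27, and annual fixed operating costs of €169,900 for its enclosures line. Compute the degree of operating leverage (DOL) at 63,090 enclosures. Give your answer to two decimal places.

Contribution at this volume is 63,090 × €4.74 = €299,046.60.
Operating income = contribution − fixed costs = €299,046.60 − €169,900 = €129,146.60.
DOL = contribution ÷ EBIT = €299,046.60 ÷ €129,146.60 = 2.3156.

2.32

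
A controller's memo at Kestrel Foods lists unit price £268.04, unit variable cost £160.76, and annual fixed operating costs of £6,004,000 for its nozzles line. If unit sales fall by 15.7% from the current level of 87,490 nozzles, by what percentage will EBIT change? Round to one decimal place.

-43.6%

Total contribution margin = 87,490 × £107.28 = £9,385,927.20.
EBIT = £9,385,927.20 − £6,004,000 = £3,381,927.20.
DOL = contribution ÷ EBIT = £9,385,927.20 ÷ £3,381,927.20 = 2.7753.
%ΔEBIT = DOL × %ΔSales = 2.7753 × -15.7% = -43.6%.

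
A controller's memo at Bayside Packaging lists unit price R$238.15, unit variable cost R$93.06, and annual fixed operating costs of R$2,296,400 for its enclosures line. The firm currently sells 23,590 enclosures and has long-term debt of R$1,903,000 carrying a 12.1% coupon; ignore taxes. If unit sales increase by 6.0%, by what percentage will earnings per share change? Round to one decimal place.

Total contribution margin = 23,590 × R$145.09 = R$3,422,673.10.
EBIT = R$3,422,673.10 − R$2,296,400 = R$1,126,273.10.
After interest of R$230,263.00, pre-tax earnings = R$896,010.10.
DCL = total CM / (EBIT − I) = R$3,422,673.10 / R$896,010.10 = 3.8199.
%ΔEPS = DCL × %ΔSales = 3.8199 × +6.0% = +22.9%.

+22.9%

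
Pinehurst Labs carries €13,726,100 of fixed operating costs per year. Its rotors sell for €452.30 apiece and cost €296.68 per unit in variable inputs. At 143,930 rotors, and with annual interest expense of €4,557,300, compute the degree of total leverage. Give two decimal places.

5.44

Contribution at this volume is 143,930 × €155.62 = €22,398,386.60.
Operating income = contribution − fixed costs = €22,398,386.60 − €13,726,100 = €8,672,286.60. Interest = €4,557,300.00, so EBIT − I = €4,114,986.60.
DCL = contribution ÷ (EBIT − I) = €22,398,386.60 ÷ €4,114,986.60 = 5.4431.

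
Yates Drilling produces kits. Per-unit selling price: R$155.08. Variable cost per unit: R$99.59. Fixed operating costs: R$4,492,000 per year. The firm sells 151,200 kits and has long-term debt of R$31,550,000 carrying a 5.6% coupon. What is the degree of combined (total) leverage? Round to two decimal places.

3.94

At 151,200 units, contribution = 151,200 × R$55.49 = R$8,390,088.00.
EBIT = R$8,390,088.00 − R$4,492,000 = R$3,898,088.00. Interest = R$1,766,800.00.
DOL = R$8,390,088.00 ÷ R$3,898,088.00 = 2.1524; DFL = R$3,898,088.00 ÷ R$2,131,288.00 = 1.8290.
Combined leverage = 2.1524 × 1.8290 = 3.9367.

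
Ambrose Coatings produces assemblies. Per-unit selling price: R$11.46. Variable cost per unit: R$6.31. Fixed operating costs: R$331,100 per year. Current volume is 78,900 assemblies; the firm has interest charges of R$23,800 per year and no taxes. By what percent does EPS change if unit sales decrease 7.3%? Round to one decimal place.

At 78,900 units, contribution = 78,900 × R$5.15 = R$406,335.00.
EBIT = R$406,335.00 − R$331,100 = R$75,235.00.
After interest of R$23,800.00, pre-tax earnings = R$51,435.00.
DCL = total CM / (EBIT − I) = R$406,335.00 / R$51,435.00 = 7.9000.
EPS therefore changes by 7.9000 × (-7.3%) = -57.7%.

-57.7%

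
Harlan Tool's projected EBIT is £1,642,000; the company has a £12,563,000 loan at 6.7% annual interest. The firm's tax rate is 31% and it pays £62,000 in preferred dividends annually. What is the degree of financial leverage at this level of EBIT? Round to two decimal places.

2.31

Annual interest charges come to £841,721.00.
Preferred dividends grossed up pre-tax: £62,000 / (1 − 0.31) = £89,855.07.
DFL = EBIT ÷ [EBIT − I − D_p/(1−t)] = £1,642,000 ÷ [£1,642,000 − £841,721.00 − £89,855.07] = £1,642,000 ÷ £710,423.93 = 2.3113.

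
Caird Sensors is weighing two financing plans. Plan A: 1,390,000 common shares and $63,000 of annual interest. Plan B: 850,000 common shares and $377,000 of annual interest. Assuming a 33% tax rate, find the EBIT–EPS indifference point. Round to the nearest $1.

$871,259

Set EPS_A = EPS_B: (EBIT − $63,000)(1 − 0.33) ÷ 1,390,000 = (EBIT − $377,000)(1 − 0.33) ÷ 850,000.
Cancelling (1 − t) and cross-multiplying: 850,000·(EBIT − 63,000) = 1,390,000·(EBIT − 377,000).
Solving, EBIT = (377,000·1,390,000 − 63,000·850,000) / (1,390,000 − 850,000) = 470,480,000,000 / 540,000 = 871,259.26.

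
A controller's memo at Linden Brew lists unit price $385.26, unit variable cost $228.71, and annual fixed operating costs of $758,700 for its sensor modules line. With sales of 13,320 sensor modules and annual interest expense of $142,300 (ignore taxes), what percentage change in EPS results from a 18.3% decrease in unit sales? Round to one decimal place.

-32.2%

At 13,320 units, contribution = 13,320 × $156.55 = $2,085,246.00.
EBIT = $2,085,246.00 − $758,700 = $1,326,546.00.
After interest of $142,300.00, pre-tax earnings = $1,184,246.00.
DCL = total CM / (EBIT − I) = $2,085,246.00 / $1,184,246.00 = 1.7608.
EPS therefore changes by 1.7608 × (-18.3%) = -32.2%.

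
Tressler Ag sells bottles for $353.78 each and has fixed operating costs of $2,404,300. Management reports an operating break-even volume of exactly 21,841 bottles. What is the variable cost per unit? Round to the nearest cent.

Contribution per unit must be FC / Q = $2,404,300 / 21,841 = $110.0820.
Hence VC = price − CM = $353.78 − $110.0820 = $243.70.

$243.70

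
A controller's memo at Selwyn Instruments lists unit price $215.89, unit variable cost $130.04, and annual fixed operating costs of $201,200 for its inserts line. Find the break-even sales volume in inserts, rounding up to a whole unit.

2,344 inserts

Each unit contributes $215.89 − $130.04 = $85.85.
Break-even volume = fixed costs ÷ CM per unit = $201,200 ÷ $85.85 = 2,343.62, so 2,344 inserts.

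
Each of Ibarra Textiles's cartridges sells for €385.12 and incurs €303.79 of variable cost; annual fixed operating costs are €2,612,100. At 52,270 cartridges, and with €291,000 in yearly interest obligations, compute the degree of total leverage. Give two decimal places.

3.15

At 52,270 units, contribution = 52,270 × €81.33 = €4,251,119.10.
Subtracting fixed costs: EBIT = €4,251,119.10 − €2,612,100 = €1,639,019.10. Interest = €291,000.00.
DOL = €4,251,119.10 ÷ €1,639,019.10 = 2.5937; DFL = €1,639,019.10 ÷ €1,348,019.10 = 1.2159.
DCL = DOL × DFL = 2.5937 × 1.2159 = 3.1537.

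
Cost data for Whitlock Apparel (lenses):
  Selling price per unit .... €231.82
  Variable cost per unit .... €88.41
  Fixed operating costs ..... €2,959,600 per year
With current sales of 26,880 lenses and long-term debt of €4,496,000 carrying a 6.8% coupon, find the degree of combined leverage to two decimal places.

6.54

At 26,880 units, contribution = 26,880 × €143.41 = €3,854,860.80.
EBIT = €3,854,860.80 − €2,959,600 = €895,260.80. Interest = €305,728.00, so EBIT − I = €589,532.80.
Degree of total leverage = total CM / (EBIT − interest) = €3,854,860.80 / €589,532.80 = 6.5388.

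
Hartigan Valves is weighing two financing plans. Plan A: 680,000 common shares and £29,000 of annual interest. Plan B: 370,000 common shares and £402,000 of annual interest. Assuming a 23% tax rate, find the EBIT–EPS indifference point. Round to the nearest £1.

£847,194

At indifference, (EBIT − 29,000)(1 − t)/680,000 = (EBIT − 402,000)(1 − t)/370,000.
The (1 − t) factor cancels: (EBIT − 29,000) × 370,000 = (EBIT − 402,000) × 680,000.
EBIT × (680,000 − 370,000) = 402,000 × 680,000 − 29,000 × 370,000 = 262,630,000,000, so EBIT = 262,630,000,000 ÷ 310,000 = 847,193.55.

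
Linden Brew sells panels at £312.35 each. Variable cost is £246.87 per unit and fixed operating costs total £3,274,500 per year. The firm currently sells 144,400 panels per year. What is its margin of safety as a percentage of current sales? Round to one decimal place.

Contribution margin per unit = £312.35 − £246.87 = £65.48. Break-even units = £3,274,500 ÷ £65.48 = 50,007.64; break-even revenue = 50,007.64 × £312.35 = £15,619,885.08.
Actual sales revenue = 144,400 × £312.35 = £45,103,340.00.
Margin of safety = (£45,103,340.00 − £15,619,885.08) ÷ £45,103,340.00 = 65.4%.

65.4%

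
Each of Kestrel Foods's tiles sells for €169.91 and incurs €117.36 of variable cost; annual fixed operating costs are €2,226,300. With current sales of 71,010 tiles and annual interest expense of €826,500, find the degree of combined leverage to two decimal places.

5.50

At 71,010 units, contribution = 71,010 × €52.55 = €3,731,575.50.
EBIT = €3,731,575.50 − €2,226,300 = €1,505,275.50. Interest = €826,500.00.
DOL = €3,731,575.50 ÷ €1,505,275.50 = 2.4790; DFL = €1,505,275.50 ÷ €678,775.50 = 2.2176.
DCL = DOL × DFL = 2.4790 × 2.2176 = 5.4974.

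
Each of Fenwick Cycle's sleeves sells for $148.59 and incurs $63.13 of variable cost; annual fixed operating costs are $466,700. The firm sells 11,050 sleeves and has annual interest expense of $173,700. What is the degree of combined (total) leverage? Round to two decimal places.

Total contribution margin = 11,050 × $85.46 = $944,333.00.
Subtracting fixed costs: EBIT = $944,333.00 − $466,700 = $477,633.00. Interest = $173,700.00.
DOL = $944,333.00 ÷ $477,633.00 = 1.9771; DFL = $477,633.00 ÷ $303,933.00 = 1.5715.
Combined leverage = 1.9771 × 1.5715 = 3.1070.

3.11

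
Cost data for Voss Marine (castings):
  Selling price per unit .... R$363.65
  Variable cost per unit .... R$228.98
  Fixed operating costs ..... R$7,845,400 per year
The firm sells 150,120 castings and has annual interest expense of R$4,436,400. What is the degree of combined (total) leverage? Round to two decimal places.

2.55

Total contribution margin = 150,120 × R$134.67 = R$20,216,660.40.
Subtracting fixed costs: EBIT = R$20,216,660.40 − R$7,845,400 = R$12,371,260.40. Interest = R$4,436,400.00, so EBIT − I = R$7,934,860.40.
DCL = contribution ÷ (EBIT − I) = R$20,216,660.40 ÷ R$7,934,860.40 = 2.5478.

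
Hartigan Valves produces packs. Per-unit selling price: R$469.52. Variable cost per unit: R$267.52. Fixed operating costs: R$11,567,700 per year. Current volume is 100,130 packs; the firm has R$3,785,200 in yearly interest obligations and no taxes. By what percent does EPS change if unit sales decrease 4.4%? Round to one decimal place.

At 100,130 units, contribution = 100,130 × R$202.00 = R$20,226,260.00.
Operating income = contribution − fixed costs = R$20,226,260.00 − R$11,567,700 = R$8,658,560.00.
Interest = R$3,785,200.00, so EBIT − I = R$4,873,360.00.
Degree of combined leverage = contribution ÷ (EBIT − I) = R$20,226,260.00 ÷ R$4,873,360.00 = 4.1504.
%ΔEPS = DCL × %ΔSales = 4.1504 × -4.4% = -18.3%.

-18.3%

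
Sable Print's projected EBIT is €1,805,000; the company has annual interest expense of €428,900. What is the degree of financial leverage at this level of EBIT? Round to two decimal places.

1.31

Interest = €428,900.00.
Degree of financial leverage = EBIT / (EBIT − interest) = €1,805,000 / €1,376,100.00 = 1.3117.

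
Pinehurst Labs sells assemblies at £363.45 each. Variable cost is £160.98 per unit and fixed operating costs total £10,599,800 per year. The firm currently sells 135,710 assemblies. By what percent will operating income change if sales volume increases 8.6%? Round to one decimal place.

At 135,710 units, contribution = 135,710 × £202.47 = £27,477,203.70.
Subtracting fixed costs: EBIT = £27,477,203.70 − £10,599,800 = £16,877,403.70.
DOL = contribution ÷ EBIT = £27,477,203.70 ÷ £16,877,403.70 = 1.6280.
%ΔEBIT = DOL × %ΔSales = 1.6280 × +8.6% = +14.0%.

+14.0%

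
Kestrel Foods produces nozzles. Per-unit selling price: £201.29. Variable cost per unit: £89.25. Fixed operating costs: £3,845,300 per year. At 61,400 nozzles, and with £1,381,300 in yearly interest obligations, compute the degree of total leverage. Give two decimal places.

Contribution at this volume is 61,400 × £112.04 = £6,879,256.00.
Operating income = contribution − fixed costs = £6,879,256.00 − £3,845,300 = £3,033,956.00. Interest = £1,381,300.00, so EBIT − I = £1,652,656.00.
DCL = contribution ÷ (EBIT − I) = £6,879,256.00 ÷ £1,652,656.00 = 4.1625.

4.16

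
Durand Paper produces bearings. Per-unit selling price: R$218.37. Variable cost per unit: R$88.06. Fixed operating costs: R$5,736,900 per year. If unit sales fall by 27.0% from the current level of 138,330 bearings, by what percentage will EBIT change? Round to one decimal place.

-39.6%

Total contribution margin = 138,330 × R$130.31 = R$18,025,782.30.
EBIT = R$18,025,782.30 − R$5,736,900 = R$12,288,882.30.
So DOL = total CM / EBIT = R$18,025,782.30 / R$12,288,882.30 = 1.4668.
So EBIT moves 1.4668 × (-27.0%) = -39.6%.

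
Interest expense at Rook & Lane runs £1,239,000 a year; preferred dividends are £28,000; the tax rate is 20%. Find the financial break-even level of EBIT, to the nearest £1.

£1,274,000

Grossing the preferred dividend up to pre-tax terms: £28,000 / (1 − 0.20) = £35,000.00.
EPS = 0 when EBIT covers interest plus the pre-tax preferred burden: £1,239,000 + £35,000.00 = £1,274,000.00.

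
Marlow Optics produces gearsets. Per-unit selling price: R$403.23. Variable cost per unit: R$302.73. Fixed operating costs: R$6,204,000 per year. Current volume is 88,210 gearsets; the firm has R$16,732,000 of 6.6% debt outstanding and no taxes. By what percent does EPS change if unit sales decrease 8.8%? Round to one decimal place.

-50.1%

At 88,210 units, contribution = 88,210 × R$100.50 = R$8,865,105.00.
Operating income = contribution − fixed costs = R$8,865,105.00 − R$6,204,000 = R$2,661,105.00.
After interest of R$1,104,312.00, pre-tax earnings = R$1,556,793.00.
Degree of combined leverage = contribution ÷ (EBIT − I) = R$8,865,105.00 ÷ R$1,556,793.00 = 5.6945.
%ΔEPS = DCL × %ΔSales = 5.6945 × -8.8% = -50.1%.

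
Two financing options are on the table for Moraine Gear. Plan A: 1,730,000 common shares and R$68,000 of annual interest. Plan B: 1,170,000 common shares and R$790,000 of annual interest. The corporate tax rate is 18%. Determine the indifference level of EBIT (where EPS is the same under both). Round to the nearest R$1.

At indifference, (EBIT − 68,000)(1 − t)/1,730,000 = (EBIT − 790,000)(1 − t)/1,170,000.
The (1 − t) factor cancels: (EBIT − 68,000) × 1,170,000 = (EBIT − 790,000) × 1,730,000.
EBIT × (1,730,000 − 1,170,000) = 790,000 × 1,730,000 − 68,000 × 1,170,000 = 1,287,140,000,000, so EBIT = 1,287,140,000,000 ÷ 560,000 = 2,298,464.29.

R$2,298,464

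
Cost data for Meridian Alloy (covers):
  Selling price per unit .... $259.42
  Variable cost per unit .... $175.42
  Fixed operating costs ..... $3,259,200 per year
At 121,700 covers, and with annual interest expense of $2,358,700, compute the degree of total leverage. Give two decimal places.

Contribution at this volume is 121,700 × $84.00 = $10,222,800.00.
Operating income = contribution − fixed costs = $10,222,800.00 − $3,259,200 = $6,963,600.00. Interest = $2,358,700.00.
DOL = $10,222,800.00 ÷ $6,963,600.00 = 1.4680; DFL = $6,963,600.00 ÷ $4,604,900.00 = 1.5122.
DCL = DOL × DFL = 1.4680 × 1.5122 = 2.2199.

2.22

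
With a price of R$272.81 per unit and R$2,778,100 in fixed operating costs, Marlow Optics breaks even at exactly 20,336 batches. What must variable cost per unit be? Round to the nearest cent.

R$136.20

At break-even, FC = Q × (P − VC), so P − VC = R$2,778,100 ÷ 20,336 = R$136.6100.
Variable cost per unit = R$272.81 − R$136.6100 = R$136.20.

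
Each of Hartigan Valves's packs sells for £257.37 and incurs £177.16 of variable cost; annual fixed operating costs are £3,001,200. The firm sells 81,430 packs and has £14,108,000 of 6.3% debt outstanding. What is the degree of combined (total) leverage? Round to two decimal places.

Contribution at this volume is 81,430 × £80.21 = £6,531,500.30.
Operating income = contribution − fixed costs = £6,531,500.30 − £3,001,200 = £3,530,300.30. Interest = £888,804.00, so EBIT − I = £2,641,496.30.
Degree of total leverage = total CM / (EBIT − interest) = £6,531,500.30 / £2,641,496.30 = 2.4727.

2.47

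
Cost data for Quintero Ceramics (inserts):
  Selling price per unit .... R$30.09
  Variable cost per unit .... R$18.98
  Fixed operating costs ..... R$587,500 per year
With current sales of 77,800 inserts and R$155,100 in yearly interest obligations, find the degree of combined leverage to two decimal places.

Total contribution margin = 77,800 × R$11.11 = R$864,358.00.
Subtracting fixed costs: EBIT = R$864,358.00 − R$587,500 = R$276,858.00. Interest = R$155,100.00.
DOL = R$864,358.00 ÷ R$276,858.00 = 3.1220; DFL = R$276,858.00 ÷ R$121,758.00 = 2.2738.
DCL = DOL × DFL = 3.1220 × 2.2738 = 7.0988.

7.10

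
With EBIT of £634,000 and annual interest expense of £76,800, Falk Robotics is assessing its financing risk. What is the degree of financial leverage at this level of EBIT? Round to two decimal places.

1.14

Interest = £76,800.00.
Degree of financial leverage = EBIT / (EBIT − interest) = £634,000 / £557,200.00 = 1.1378.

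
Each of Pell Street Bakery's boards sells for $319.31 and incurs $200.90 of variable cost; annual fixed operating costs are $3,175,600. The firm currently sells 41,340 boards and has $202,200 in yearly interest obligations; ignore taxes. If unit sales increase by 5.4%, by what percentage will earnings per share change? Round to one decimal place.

+17.4%

At 41,340 units, contribution = 41,340 × $118.41 = $4,895,069.40.
Operating income = contribution − fixed costs = $4,895,069.40 − $3,175,600 = $1,719,469.40.
After interest of $202,200.00, pre-tax earnings = $1,517,269.40.
Degree of combined leverage = contribution ÷ (EBIT − I) = $4,895,069.40 ÷ $1,517,269.40 = 3.2262.
EPS therefore changes by 3.2262 × (+5.4%) = +17.4%.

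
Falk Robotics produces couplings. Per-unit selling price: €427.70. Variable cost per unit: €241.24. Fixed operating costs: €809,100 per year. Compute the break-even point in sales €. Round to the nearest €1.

€1,855,905

CM per unit = €427.70 − €241.24 = €186.46; CM ratio = €186.46 / €427.70 = 0.4360.
Break-even sales = FC ÷ CM ratio = €809,100 × €427.70 / €186.46 = €1,855,905.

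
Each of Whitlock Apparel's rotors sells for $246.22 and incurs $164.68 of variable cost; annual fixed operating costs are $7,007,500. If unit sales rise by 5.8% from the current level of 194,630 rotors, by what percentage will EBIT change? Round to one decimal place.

+10.4%

At 194,630 units, contribution = 194,630 × $81.54 = $15,870,130.20.
Operating income = contribution − fixed costs = $15,870,130.20 − $7,007,500 = $8,862,630.20.
DOL = contribution ÷ EBIT = $15,870,130.20 ÷ $8,862,630.20 = 1.7907.
%ΔEBIT = DOL × %ΔSales = 1.7907 × +5.8% = +10.4%.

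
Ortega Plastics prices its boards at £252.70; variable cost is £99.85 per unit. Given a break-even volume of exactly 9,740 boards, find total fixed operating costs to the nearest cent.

Contribution margin per unit = £252.70 − £99.85 = £152.85.
Fixed costs = break-even units × CM = 9,740 × £152.85 = £1,488,759.00.

£1,488,759.00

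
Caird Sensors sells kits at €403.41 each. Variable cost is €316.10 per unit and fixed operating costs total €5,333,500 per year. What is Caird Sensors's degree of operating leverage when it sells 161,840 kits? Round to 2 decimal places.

1.61

Total contribution margin = 161,840 × €87.31 = €14,130,250.40.
EBIT = €14,130,250.40 − €5,333,500 = €8,796,750.40.
So DOL = total CM / EBIT = €14,130,250.40 / €8,796,750.40 = 1.6063.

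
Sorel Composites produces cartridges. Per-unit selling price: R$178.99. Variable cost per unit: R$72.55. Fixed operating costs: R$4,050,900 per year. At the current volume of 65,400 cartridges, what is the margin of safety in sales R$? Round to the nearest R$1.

R$4,893,934

Unit CM = price − variable cost = R$178.99 − R$72.55 = R$106.44. Break-even units = R$4,050,900 ÷ R$106.44 = 38,058.06; break-even revenue = 38,058.06 × R$178.99 = R$6,812,012.32.
Current sales = 65,400 × R$178.99 = R$11,705,946.00.
Margin of safety = R$11,705,946.00 − R$6,812,012.32 = R$4,893,934.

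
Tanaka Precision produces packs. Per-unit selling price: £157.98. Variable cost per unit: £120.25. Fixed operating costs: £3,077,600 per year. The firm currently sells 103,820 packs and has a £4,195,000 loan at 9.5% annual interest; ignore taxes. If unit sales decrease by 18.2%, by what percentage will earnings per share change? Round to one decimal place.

At 103,820 units, contribution = 103,820 × £37.73 = £3,917,128.60.
Operating income = contribution − fixed costs = £3,917,128.60 − £3,077,600 = £839,528.60.
Interest = £398,525.00, so EBIT − I = £441,003.60.
DCL = total CM / (EBIT − I) = £3,917,128.60 / £441,003.60 = 8.8823.
EPS therefore changes by 8.8823 × (-18.2%) = -161.7%.

-161.7%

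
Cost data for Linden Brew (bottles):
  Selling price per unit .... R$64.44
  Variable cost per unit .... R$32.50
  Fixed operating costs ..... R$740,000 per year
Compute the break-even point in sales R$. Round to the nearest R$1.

Contribution margin per unit = R$64.44 − R$32.50 = R$31.94, a CM ratio of R$31.94 ÷ R$64.44 = 0.4957.
Break-even revenue = fixed costs × price ÷ CM = R$740,000 × R$64.44 ÷ R$31.94 = R$1,492,974.

R$1,492,974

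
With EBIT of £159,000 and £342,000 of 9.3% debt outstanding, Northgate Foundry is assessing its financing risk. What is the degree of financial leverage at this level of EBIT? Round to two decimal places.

1.25

Annual interest charges come to £31,806.00.
DFL = EBIT ÷ (EBIT − I) = £159,000 ÷ (£159,000 − £31,806.00) = £159,000 ÷ £127,194.00 = 1.2501.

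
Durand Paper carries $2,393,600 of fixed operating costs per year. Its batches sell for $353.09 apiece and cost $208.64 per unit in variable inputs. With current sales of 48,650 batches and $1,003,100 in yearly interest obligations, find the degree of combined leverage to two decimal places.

Contribution at this volume is 48,650 × $144.45 = $7,027,492.50.
Operating income = contribution − fixed costs = $7,027,492.50 − $2,393,600 = $4,633,892.50. Interest = $1,003,100.00.
DOL = $7,027,492.50 ÷ $4,633,892.50 = 1.5165; DFL = $4,633,892.50 ÷ $3,630,792.50 = 1.2763.
DCL = DOL × DFL = 1.5165 × 1.2763 = 1.9355.

1.94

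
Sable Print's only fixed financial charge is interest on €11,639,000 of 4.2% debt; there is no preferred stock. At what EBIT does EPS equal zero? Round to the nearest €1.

Annual interest = 4.2% × €11,639,000 = €488,838.00.
Without preferred stock the financial break-even is simply EBIT = interest = €488,838.00.

€488,838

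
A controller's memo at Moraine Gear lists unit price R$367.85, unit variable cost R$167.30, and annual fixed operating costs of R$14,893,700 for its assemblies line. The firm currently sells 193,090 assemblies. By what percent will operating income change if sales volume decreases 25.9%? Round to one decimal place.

Total contribution margin = 193,090 × R$200.55 = R$38,724,199.50.
Operating income = contribution − fixed costs = R$38,724,199.50 − R$14,893,700 = R$23,830,499.50.
Degree of operating leverage = R$38,724,199.50 / R$23,830,499.50 = 1.6250.
Operating income changes by 1.6250 × -25.9% = -42.1%.

-42.1%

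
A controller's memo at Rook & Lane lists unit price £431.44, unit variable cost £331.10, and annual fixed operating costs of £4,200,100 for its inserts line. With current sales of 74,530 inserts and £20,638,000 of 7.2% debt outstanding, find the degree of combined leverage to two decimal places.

At 74,530 units, contribution = 74,530 × £100.34 = £7,478,340.20.
Subtracting fixed costs: EBIT = £7,478,340.20 − £4,200,100 = £3,278,240.20. Interest = £1,485,936.00, so EBIT − I = £1,792,304.20.
DCL = contribution ÷ (EBIT − I) = £7,478,340.20 ÷ £1,792,304.20 = 4.1725.

4.17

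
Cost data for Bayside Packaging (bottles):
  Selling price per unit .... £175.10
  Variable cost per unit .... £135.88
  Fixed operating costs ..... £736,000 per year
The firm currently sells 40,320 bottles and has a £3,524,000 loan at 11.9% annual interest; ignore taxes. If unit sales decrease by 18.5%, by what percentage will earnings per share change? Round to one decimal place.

At 40,320 units, contribution = 40,320 × £39.22 = £1,581,350.40.
Operating income = contribution − fixed costs = £1,581,350.40 − £736,000 = £845,350.40.
After interest of £419,356.00, pre-tax earnings = £425,994.40.
Degree of combined leverage = contribution ÷ (EBIT − I) = £1,581,350.40 ÷ £425,994.40 = 3.7121.
%ΔEPS = DCL × %ΔSales = 3.7121 × -18.5% = -68.7%.

-68.7%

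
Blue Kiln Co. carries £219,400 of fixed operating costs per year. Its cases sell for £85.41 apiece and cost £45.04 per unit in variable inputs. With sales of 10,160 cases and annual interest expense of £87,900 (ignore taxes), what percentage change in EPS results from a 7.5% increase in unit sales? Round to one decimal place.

Total contribution margin = 10,160 × £40.37 = £410,159.20.
EBIT = £410,159.20 − £219,400 = £190,759.20.
After interest of £87,900.00, pre-tax earnings = £102,859.20.
DCL = total CM / (EBIT − I) = £410,159.20 / £102,859.20 = 3.9876.
%ΔEPS = DCL × %ΔSales = 3.9876 × +7.5% = +29.9%.

+29.9%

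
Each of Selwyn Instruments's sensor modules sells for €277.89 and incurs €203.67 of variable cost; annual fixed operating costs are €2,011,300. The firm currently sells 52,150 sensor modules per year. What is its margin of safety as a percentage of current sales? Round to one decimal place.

Contribution margin per unit = €277.89 − €203.67 = €74.22. Break-even units = €2,011,300 ÷ €74.22 = 27,099.16; break-even revenue = 27,099.16 × €277.89 = €7,530,586.86.
Current sales = 52,150 × €277.89 = €14,491,963.50.
Margin of safety = (€14,491,963.50 − €7,530,586.86) ÷ €14,491,963.50 = 48.0%.

48.0%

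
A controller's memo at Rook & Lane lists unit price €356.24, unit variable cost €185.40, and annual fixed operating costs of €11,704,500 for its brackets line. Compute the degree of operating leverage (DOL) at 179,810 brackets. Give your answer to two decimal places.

Contribution at this volume is 179,810 × €170.84 = €30,718,740.40.
Subtracting fixed costs: EBIT = €30,718,740.40 − €11,704,500 = €19,014,240.40.
Degree of operating leverage = €30,718,740.40 / €19,014,240.40 = 1.6156.

1.62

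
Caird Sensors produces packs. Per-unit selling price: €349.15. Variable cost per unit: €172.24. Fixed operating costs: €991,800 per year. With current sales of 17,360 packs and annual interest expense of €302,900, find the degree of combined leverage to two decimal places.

Contribution at this volume is 17,360 × €176.91 = €3,071,157.60.
Subtracting fixed costs: EBIT = €3,071,157.60 − €991,800 = €2,079,357.60. Interest = €302,900.00.
DOL = €3,071,157.60 ÷ €2,079,357.60 = 1.4770; DFL = €2,079,357.60 ÷ €1,776,457.60 = 1.1705.
DCL = DOL × DFL = 1.4770 × 1.1705 = 1.7288.

1.73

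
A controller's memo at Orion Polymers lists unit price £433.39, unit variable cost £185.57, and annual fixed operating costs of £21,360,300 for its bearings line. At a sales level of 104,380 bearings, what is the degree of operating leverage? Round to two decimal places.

5.74

Total contribution margin = 104,380 × £247.82 = £25,867,451.60.
EBIT = £25,867,451.60 − £21,360,300 = £4,507,151.60.
So DOL = total CM / EBIT = £25,867,451.60 / £4,507,151.60 = 5.7392.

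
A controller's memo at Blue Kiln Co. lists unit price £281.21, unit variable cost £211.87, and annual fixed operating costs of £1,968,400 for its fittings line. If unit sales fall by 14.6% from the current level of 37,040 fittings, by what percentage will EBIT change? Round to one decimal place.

Total contribution margin = 37,040 × £69.34 = £2,568,353.60.
Operating income = contribution − fixed costs = £2,568,353.60 − £1,968,400 = £599,953.60.
Degree of operating leverage = £2,568,353.60 / £599,953.60 = 4.2809.
%ΔEBIT = DOL × %ΔSales = 4.2809 × -14.6% = -62.5%.

-62.5%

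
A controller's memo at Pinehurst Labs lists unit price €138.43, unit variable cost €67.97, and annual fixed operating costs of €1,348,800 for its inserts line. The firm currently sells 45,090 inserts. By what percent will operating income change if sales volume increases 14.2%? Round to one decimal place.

At 45,090 units, contribution = 45,090 × €70.46 = €3,177,041.40.
Operating income = contribution − fixed costs = €3,177,041.40 − €1,348,800 = €1,828,241.40.
So DOL = total CM / EBIT = €3,177,041.40 / €1,828,241.40 = 1.7378.
Operating income changes by 1.7378 × +14.2% = +24.7%.

+24.7%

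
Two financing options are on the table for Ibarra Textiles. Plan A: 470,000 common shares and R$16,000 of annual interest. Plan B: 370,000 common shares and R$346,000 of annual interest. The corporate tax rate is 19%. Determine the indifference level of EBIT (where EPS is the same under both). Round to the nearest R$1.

Set EPS_A = EPS_B: (EBIT − R$16,000)(1 − 0.19) ÷ 470,000 = (EBIT − R$346,000)(1 − 0.19) ÷ 370,000.
The (1 − t) factor cancels: (EBIT − 16,000) × 370,000 = (EBIT − 346,000) × 470,000.
EBIT × (470,000 − 370,000) = 346,000 × 470,000 − 16,000 × 370,000 = 156,700,000,000, so EBIT = 156,700,000,000 ÷ 100,000 = 1,567,000.00.

R$1,567,000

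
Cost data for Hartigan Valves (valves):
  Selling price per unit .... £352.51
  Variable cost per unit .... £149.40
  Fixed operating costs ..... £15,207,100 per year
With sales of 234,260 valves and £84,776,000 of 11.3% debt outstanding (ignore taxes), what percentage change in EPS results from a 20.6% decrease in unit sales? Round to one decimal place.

-43.0%

Total contribution margin = 234,260 × £203.11 = £47,580,548.60.
Operating income = contribution − fixed costs = £47,580,548.60 − £15,207,100 = £32,373,448.60.
After interest of £9,579,688.00, pre-tax earnings = £22,793,760.60.
Degree of combined leverage = contribution ÷ (EBIT − I) = £47,580,548.60 ÷ £22,793,760.60 = 2.0874.
EPS therefore changes by 2.0874 × (-20.6%) = -43.0%.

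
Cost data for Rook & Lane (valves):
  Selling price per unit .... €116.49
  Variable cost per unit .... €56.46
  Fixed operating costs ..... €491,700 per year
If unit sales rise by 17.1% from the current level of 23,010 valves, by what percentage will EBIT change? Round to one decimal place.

At 23,010 units, contribution = 23,010 × €60.03 = €1,381,290.30.
Subtracting fixed costs: EBIT = €1,381,290.30 − €491,700 = €889,590.30.
So DOL = total CM / EBIT = €1,381,290.30 / €889,590.30 = 1.5527.
%ΔEBIT = DOL × %ΔSales = 1.5527 × +17.1% = +26.6%.

+26.6%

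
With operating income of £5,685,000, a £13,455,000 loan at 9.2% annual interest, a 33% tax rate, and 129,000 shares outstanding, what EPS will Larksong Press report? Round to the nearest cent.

£23.10

Pre-tax income = £5,685,000 − £1,237,860.00 = £4,447,140.00.
Net income = £4,447,140.00 × (1 − 0.33) = £2,979,583.80.
EPS = £2,979,583.80 ÷ 129,000 = £23.10.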